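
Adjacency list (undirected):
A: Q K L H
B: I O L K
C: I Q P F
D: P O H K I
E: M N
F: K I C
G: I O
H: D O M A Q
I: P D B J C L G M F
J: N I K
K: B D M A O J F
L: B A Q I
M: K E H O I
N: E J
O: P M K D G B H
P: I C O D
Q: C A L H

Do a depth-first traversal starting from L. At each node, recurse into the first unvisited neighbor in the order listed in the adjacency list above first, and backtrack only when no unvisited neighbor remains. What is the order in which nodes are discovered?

L, B, I, P, C, Q, A, K, D, O, M, E, N, J, H, G, F

Visit L
L → B
B → I
I → P
P → C
C → Q
Q → A
A → K
K → D
D → O
O → M
M → E
E → N
N → J
M → H
O → G
K → F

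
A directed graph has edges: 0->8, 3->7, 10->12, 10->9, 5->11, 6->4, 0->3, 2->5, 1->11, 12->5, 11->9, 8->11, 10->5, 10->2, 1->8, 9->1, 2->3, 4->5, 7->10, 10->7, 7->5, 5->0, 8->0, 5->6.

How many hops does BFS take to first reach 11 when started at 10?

2

Level 0: 10
Level 1: 2, 5, 7, 9, 12
Level 2: 0, 1, 3, 6, 11
Level 3: 4, 8
11 first appears at level 2.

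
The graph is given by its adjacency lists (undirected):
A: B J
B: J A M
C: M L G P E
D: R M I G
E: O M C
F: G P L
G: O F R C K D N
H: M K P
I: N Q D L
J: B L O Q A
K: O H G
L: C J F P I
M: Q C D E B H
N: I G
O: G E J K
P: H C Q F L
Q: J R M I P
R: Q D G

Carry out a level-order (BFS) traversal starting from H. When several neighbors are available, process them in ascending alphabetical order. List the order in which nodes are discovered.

Visit H; enqueue K, M, P → queue [K, M, P]
Visit K; enqueue G, O → queue [M, P, G, O]
Visit M; enqueue B, C, D, E, Q → queue [P, G, O, B, C, D, E, Q]
Visit P; enqueue F, L → queue [G, O, B, C, D, E, Q, F, L]
Visit G; enqueue N, R → queue [O, B, C, D, E, Q, F, L, N, R]
Visit O; enqueue J → queue [B, C, D, E, Q, F, L, N, R, J]
Visit B; enqueue A → queue [C, D, E, Q, F, L, N, R, J, A]
Visit C → queue [D, E, Q, F, L, N, R, J, A]
Visit D; enqueue I → queue [E, Q, F, L, N, R, J, A, I]
Visit E → queue [Q, F, L, N, R, J, A, I]
Visit Q → queue [F, L, N, R, J, A, I]
Visit F → queue [L, N, R, J, A, I]
Visit L → queue [N, R, J, A, I]
Visit N → queue [R, J, A, I]
Visit R → queue [J, A, I]
Visit J → queue [A, I]
Visit A → queue [I]
Visit I → queue []

H K M P G O B C D E Q F L N R J A I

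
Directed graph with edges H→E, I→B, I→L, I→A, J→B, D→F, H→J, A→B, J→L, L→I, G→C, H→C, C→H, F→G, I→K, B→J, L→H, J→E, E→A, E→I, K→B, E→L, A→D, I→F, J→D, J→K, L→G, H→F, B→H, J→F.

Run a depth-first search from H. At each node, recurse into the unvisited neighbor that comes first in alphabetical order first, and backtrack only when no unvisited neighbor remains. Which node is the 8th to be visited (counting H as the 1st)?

F

Visit H
H → C
H → E
E → A
A → B
B → J
J → D
D → F
F → G
J → K
J → L
L → I

Visit order: H, C, E, A, B, J, D, F, G, K, L, I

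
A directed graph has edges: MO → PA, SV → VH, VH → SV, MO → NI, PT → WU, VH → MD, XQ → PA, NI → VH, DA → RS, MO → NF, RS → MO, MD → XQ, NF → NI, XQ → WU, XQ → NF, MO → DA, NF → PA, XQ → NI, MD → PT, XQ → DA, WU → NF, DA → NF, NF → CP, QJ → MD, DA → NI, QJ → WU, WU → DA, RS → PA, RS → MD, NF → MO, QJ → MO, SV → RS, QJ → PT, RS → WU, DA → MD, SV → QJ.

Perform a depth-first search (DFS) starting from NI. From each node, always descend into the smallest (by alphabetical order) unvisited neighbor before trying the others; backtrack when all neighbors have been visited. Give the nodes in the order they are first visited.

Visit NI
NI → VH
VH → MD
MD → PT
PT → WU
WU → DA
DA → NF
NF → CP
NF → MO
MO → PA
DA → RS
MD → XQ
VH → SV
SV → QJ

NI -> VH -> MD -> PT -> WU -> DA -> NF -> CP -> MO -> PA -> RS -> XQ -> SV -> QJ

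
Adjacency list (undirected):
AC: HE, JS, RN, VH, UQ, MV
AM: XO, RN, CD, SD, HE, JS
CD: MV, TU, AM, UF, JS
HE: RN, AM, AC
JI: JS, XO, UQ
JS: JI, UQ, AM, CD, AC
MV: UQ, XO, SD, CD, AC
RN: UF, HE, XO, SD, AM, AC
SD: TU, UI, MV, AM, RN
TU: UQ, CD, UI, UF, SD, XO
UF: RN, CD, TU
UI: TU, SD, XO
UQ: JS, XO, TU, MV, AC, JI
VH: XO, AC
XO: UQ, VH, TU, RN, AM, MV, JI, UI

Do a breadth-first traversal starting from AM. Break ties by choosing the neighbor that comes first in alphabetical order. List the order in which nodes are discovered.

Visit AM; enqueue CD, HE, JS, RN, SD, XO → queue [CD, HE, JS, RN, SD, XO]
Visit CD; enqueue MV, TU, UF → queue [HE, JS, RN, SD, XO, MV, TU, UF]
Visit HE; enqueue AC → queue [JS, RN, SD, XO, MV, TU, UF, AC]
Visit JS; enqueue JI, UQ → queue [RN, SD, XO, MV, TU, UF, AC, JI, UQ]
Visit RN → queue [SD, XO, MV, TU, UF, AC, JI, UQ]
Visit SD; enqueue UI → queue [XO, MV, TU, UF, AC, JI, UQ, UI]
Visit XO; enqueue VH → queue [MV, TU, UF, AC, JI, UQ, UI, VH]
Visit MV → queue [TU, UF, AC, JI, UQ, UI, VH]
Visit TU → queue [UF, AC, JI, UQ, UI, VH]
Visit UF → queue [AC, JI, UQ, UI, VH]
Visit AC → queue [JI, UQ, UI, VH]
Visit JI → queue [UQ, UI, VH]
Visit UQ → queue [UI, VH]
Visit UI → queue [VH]
Visit VH → queue []

AM CD HE JS RN SD XO MV TU UF AC JI UQ UI VH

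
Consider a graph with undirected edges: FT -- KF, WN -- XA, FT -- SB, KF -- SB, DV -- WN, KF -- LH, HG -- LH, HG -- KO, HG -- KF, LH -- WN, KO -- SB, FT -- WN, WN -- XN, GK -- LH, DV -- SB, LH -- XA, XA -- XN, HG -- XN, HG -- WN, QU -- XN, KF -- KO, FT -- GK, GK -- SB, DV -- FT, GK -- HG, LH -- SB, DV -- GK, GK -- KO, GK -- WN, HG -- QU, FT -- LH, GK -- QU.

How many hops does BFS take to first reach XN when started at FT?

2

Level 0: FT
Level 1: DV, GK, KF, LH, SB, WN
Level 2: HG, KO, QU, XA, XN
XN first appears at level 2.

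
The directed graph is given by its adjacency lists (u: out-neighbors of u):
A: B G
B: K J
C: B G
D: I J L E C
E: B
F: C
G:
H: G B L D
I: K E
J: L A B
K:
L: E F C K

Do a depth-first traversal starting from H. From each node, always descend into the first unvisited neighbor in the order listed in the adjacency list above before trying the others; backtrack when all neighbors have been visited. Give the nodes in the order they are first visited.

H -> G -> B -> K -> J -> L -> E -> F -> C -> A -> D -> I

Visit H
H → G
H → B
B → K
B → J
J → L
L → E
L → F
F → C
J → A
H → D
D → I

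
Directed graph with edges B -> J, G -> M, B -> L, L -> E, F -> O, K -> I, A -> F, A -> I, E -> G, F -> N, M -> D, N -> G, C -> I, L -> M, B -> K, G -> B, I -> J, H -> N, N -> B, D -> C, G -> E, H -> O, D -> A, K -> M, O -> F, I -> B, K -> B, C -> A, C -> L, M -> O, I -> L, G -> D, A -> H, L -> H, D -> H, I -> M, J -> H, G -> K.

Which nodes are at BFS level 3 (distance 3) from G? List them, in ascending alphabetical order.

Level 0: G
Level 1: B, D, E, K, M
Level 2: A, C, H, I, J, L, O
Level 3: F, N

F, N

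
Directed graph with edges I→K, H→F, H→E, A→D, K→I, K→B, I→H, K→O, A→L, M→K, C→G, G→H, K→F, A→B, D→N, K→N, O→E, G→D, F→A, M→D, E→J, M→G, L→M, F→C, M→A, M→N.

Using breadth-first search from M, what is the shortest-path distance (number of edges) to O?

2

Level 0: M
Level 1: A, D, G, K, N
Level 2: B, F, H, I, L, O
Level 3: C, E
Level 4: J
O first appears at level 2.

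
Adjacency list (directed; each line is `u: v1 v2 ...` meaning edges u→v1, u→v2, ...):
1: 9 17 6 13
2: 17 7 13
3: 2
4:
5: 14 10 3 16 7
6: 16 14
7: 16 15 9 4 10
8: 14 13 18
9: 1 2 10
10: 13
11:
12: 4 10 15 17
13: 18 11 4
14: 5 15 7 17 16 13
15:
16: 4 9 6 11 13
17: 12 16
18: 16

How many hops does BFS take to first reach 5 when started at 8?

Level 0: 8
Level 1: 13, 14, 18
Level 2: 4, 5, 7, 11, 15, 16, 17
Level 3: 3, 6, 9, 10, 12
Level 4: 1, 2
5 first appears at level 2.

2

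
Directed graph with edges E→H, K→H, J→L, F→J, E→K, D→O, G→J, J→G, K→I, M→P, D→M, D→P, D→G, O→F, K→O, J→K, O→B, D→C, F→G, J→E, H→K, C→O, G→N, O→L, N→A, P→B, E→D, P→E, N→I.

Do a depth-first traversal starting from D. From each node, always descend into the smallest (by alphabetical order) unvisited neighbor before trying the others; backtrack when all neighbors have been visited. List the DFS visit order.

D C O B F G J E H K I L N A M P

Visit D
D → C
C → O
O → B
O → F
F → G
G → J
J → E
E → H
H → K
K → I
J → L
G → N
N → A
D → M
M → P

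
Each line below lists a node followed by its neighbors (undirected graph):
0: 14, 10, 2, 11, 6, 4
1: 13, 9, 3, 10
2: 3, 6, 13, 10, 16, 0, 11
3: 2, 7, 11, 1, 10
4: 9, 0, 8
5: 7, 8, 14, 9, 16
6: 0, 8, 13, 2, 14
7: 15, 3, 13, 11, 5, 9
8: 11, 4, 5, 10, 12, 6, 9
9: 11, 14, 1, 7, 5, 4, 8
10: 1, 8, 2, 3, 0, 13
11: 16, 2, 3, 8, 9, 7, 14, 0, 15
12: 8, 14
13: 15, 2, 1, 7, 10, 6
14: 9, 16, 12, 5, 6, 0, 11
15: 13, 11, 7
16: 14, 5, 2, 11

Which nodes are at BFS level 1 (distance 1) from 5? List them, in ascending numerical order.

7, 8, 9, 14, 16

Level 0: 5
Level 1: 7, 8, 9, 14, 16
Level 2: 0, 1, 2, 3, 4, 6, 10, 11, 12, 13, 15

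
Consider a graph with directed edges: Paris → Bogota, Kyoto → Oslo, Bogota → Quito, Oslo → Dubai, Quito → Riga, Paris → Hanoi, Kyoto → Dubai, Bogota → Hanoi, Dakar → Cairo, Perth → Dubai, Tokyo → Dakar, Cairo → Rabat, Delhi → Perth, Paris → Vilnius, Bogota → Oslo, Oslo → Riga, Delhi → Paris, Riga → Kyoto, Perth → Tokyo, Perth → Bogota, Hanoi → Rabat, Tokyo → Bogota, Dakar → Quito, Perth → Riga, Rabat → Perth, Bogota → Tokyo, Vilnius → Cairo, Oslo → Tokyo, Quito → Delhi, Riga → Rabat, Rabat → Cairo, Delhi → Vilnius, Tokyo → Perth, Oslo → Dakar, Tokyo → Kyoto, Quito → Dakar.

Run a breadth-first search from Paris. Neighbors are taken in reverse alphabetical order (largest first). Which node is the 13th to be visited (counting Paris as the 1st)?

Riga

Visit Paris; enqueue Vilnius, Hanoi, Bogota → queue [Vilnius, Hanoi, Bogota]
Visit Vilnius; enqueue Cairo → queue [Hanoi, Bogota, Cairo]
Visit Hanoi; enqueue Rabat → queue [Bogota, Cairo, Rabat]
Visit Bogota; enqueue Tokyo, Quito, Oslo → queue [Cairo, Rabat, Tokyo, Quito, Oslo]
Visit Cairo → queue [Rabat, Tokyo, Quito, Oslo]
Visit Rabat; enqueue Perth → queue [Tokyo, Quito, Oslo, Perth]
Visit Tokyo; enqueue Kyoto, Dakar → queue [Quito, Oslo, Perth, Kyoto, Dakar]
Visit Quito; enqueue Riga, Delhi → queue [Oslo, Perth, Kyoto, Dakar, Riga, Delhi]
Visit Oslo; enqueue Dubai → queue [Perth, Kyoto, Dakar, Riga, Delhi, Dubai]
Visit Perth → queue [Kyoto, Dakar, Riga, Delhi, Dubai]
Visit Kyoto → queue [Dakar, Riga, Delhi, Dubai]
Visit Dakar → queue [Riga, Delhi, Dubai]
Visit Riga → queue [Delhi, Dubai]
Visit Delhi → queue [Dubai]
Visit Dubai → queue []

Visit order: Paris, Vilnius, Hanoi, Bogota, Cairo, Rabat, Tokyo, Quito, Oslo, Perth, Kyoto, Dakar, Riga, Delhi, Dubai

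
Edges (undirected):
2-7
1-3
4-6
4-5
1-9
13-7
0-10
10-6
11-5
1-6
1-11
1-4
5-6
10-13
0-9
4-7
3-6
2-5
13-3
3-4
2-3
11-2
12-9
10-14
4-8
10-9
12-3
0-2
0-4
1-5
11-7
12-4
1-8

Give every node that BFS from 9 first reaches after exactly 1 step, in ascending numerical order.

0, 1, 10, 12

Level 0: 9
Level 1: 0, 1, 10, 12
Level 2: 2, 3, 4, 5, 6, 8, 11, 13, 14
Level 3: 7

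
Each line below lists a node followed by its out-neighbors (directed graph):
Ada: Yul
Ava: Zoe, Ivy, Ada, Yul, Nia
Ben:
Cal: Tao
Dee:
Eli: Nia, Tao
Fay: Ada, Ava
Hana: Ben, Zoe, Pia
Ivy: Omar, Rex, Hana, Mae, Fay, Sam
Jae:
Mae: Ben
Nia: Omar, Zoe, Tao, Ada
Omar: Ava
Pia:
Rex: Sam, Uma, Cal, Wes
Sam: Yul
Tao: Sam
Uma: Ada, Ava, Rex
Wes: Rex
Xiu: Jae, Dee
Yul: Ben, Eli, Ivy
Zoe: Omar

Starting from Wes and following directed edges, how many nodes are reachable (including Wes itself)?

BFS from Wes visits: Wes, Rex, Cal, Sam, Uma, Tao, Yul, Ada, Ava, Ben, Eli, Ivy, Nia, Zoe, Fay, Hana, Mae, Omar, Pia
Reachable nodes: 19 of 22 total.

19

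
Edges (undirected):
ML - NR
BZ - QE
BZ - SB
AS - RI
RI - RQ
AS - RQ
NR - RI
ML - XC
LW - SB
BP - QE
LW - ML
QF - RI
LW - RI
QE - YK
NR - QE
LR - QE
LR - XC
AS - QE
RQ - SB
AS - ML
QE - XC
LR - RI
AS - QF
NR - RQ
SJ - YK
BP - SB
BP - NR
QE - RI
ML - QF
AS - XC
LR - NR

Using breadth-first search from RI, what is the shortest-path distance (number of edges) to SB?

2

Level 0: RI
Level 1: AS, LR, LW, NR, QE, QF, RQ
Level 2: BP, BZ, ML, SB, XC, YK
Level 3: SJ
SB first appears at level 2.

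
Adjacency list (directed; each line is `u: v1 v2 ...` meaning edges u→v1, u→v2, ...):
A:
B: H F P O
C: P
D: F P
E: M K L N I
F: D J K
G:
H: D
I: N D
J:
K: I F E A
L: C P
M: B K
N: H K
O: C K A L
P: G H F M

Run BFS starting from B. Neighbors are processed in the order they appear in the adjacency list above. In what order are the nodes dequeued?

Visit B; enqueue H, F, P, O → queue [H, F, P, O]
Visit H; enqueue D → queue [F, P, O, D]
Visit F; enqueue J, K → queue [P, O, D, J, K]
Visit P; enqueue G, M → queue [O, D, J, K, G, M]
Visit O; enqueue C, A, L → queue [D, J, K, G, M, C, A, L]
Visit D → queue [J, K, G, M, C, A, L]
Visit J → queue [K, G, M, C, A, L]
Visit K; enqueue I, E → queue [G, M, C, A, L, I, E]
Visit G → queue [M, C, A, L, I, E]
Visit M → queue [C, A, L, I, E]
Visit C → queue [A, L, I, E]
Visit A → queue [L, I, E]
Visit L → queue [I, E]
Visit I; enqueue N → queue [E, N]
Visit E → queue [N]
Visit N → queue []

B, H, F, P, O, D, J, K, G, M, C, A, L, I, E, N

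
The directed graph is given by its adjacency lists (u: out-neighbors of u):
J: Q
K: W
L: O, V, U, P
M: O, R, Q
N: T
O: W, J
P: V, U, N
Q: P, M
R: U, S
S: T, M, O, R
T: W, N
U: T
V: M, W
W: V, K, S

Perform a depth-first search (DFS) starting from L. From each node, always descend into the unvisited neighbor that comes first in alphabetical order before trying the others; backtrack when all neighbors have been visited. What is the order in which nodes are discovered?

Visit L
L → O
O → J
J → Q
Q → M
M → R
R → S
S → T
T → N
T → W
W → K
W → V
R → U
Q → P

L O J Q M R S T N W K V U P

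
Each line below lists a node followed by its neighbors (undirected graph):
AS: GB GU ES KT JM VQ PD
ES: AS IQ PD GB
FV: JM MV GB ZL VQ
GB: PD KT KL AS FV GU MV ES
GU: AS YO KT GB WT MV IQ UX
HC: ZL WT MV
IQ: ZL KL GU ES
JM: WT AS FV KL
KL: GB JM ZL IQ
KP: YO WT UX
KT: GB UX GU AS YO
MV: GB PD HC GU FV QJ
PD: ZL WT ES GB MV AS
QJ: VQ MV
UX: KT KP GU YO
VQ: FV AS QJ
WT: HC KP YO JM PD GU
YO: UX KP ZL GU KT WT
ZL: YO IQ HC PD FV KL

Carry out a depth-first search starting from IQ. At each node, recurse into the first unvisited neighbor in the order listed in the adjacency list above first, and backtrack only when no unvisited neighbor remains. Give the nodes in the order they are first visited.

IQ, ZL, YO, UX, KT, GB, PD, WT, HC, MV, GU, AS, ES, JM, FV, VQ, QJ, KL, KP

Visit IQ
IQ → ZL
ZL → YO
YO → UX
UX → KT
KT → GB
GB → PD
PD → WT
WT → HC
HC → MV
MV → GU
GU → AS
AS → ES
AS → JM
JM → FV
FV → VQ
VQ → QJ
JM → KL
WT → KP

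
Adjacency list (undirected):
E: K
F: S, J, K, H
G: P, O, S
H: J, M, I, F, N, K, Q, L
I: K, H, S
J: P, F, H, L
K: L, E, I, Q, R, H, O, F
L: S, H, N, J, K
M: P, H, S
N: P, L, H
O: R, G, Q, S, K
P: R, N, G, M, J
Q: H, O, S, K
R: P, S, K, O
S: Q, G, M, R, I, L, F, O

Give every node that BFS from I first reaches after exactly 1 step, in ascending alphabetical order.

H, K, S

Level 0: I
Level 1: H, K, S
Level 2: E, F, G, J, L, M, N, O, Q, R
Level 3: P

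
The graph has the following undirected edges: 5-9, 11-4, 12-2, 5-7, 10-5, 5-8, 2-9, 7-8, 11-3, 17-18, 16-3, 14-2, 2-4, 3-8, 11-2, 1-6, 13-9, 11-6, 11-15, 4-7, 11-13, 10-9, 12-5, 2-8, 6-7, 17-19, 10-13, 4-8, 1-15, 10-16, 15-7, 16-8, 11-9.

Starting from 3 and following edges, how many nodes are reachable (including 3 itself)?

16

BFS from 3 visits: 3, 16, 11, 8, 10, 15, 13, 9, 6, 4, 2, 7, 5, 1, 14, 12
Reachable nodes: 16 of 19 total.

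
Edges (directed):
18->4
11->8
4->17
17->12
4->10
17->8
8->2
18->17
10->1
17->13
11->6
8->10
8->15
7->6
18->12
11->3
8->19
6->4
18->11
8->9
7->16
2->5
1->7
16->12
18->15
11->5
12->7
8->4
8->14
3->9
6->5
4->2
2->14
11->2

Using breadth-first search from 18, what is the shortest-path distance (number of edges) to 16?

3

Level 0: 18
Level 1: 4, 11, 12, 15, 17
Level 2: 2, 3, 5, 6, 7, 8, 10, 13
Level 3: 1, 9, 14, 16, 19
16 first appears at level 3.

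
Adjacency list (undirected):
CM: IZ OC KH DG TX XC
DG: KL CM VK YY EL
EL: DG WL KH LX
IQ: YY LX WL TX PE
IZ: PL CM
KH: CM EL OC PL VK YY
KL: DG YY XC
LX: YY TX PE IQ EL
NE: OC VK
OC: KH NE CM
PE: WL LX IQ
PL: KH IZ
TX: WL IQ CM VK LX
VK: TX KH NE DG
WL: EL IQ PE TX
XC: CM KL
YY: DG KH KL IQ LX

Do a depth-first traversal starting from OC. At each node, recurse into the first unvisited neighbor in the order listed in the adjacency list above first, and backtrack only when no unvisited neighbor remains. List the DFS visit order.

OC KH CM IZ PL DG KL YY IQ LX TX WL EL PE VK NE XC

Visit OC
OC → KH
KH → CM
CM → IZ
IZ → PL
CM → DG
DG → KL
KL → YY
YY → IQ
IQ → LX
LX → TX
TX → WL
WL → EL
WL → PE
TX → VK
VK → NE
KL → XC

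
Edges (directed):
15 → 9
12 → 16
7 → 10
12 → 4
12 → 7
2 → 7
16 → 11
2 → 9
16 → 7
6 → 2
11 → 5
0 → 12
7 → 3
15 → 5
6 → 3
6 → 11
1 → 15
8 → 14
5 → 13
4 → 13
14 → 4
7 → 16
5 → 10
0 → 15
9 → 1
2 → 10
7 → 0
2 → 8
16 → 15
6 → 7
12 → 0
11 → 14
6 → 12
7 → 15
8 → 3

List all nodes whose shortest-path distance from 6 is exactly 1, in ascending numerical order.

2, 3, 7, 11, 12

Level 0: 6
Level 1: 2, 3, 7, 11, 12
Level 2: 0, 4, 5, 8, 9, 10, 14, 15, 16
Level 3: 1, 13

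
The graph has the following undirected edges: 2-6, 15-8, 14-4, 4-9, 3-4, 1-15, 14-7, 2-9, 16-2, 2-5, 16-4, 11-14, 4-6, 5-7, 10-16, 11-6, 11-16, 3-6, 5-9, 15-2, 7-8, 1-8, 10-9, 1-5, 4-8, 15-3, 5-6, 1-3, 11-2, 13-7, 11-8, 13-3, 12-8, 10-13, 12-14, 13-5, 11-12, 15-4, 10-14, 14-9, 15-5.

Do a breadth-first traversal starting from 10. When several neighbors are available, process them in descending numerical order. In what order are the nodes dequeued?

10 -> 16 -> 14 -> 13 -> 9 -> 11 -> 4 -> 2 -> 12 -> 7 -> 5 -> 3 -> 8 -> 6 -> 15 -> 1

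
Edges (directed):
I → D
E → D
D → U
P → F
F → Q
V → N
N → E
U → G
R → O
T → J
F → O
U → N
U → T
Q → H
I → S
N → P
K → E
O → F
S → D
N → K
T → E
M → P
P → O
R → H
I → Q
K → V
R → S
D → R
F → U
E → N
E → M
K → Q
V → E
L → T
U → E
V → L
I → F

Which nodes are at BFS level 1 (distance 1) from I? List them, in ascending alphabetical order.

Level 0: I
Level 1: D, F, Q, S
Level 2: H, O, R, U
Level 3: E, G, N, T
Level 4: J, K, M, P
Level 5: V
Level 6: L

D, F, Q, S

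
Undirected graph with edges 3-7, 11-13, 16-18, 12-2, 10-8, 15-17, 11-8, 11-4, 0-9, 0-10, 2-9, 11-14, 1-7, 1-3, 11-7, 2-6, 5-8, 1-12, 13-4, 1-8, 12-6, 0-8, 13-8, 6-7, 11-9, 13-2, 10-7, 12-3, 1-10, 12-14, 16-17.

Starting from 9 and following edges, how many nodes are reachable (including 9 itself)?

BFS from 9 visits: 9, 0, 2, 11, 8, 10, 6, 12, 13, 4, 7, 14, 1, 5, 3
Reachable nodes: 15 of 19 total.

15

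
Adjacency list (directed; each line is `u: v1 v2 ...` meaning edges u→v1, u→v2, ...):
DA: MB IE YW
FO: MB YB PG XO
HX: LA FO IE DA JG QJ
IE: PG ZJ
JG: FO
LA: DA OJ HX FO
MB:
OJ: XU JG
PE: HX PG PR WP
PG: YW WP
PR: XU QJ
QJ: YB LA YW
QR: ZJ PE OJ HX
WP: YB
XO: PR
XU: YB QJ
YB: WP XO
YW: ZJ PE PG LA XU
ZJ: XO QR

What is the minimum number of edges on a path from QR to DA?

Level 0: QR
Level 1: HX, OJ, PE, ZJ
Level 2: DA, FO, IE, JG, LA, PG, PR, QJ, WP, XO, XU
Level 3: MB, YB, YW
DA first appears at level 2.

2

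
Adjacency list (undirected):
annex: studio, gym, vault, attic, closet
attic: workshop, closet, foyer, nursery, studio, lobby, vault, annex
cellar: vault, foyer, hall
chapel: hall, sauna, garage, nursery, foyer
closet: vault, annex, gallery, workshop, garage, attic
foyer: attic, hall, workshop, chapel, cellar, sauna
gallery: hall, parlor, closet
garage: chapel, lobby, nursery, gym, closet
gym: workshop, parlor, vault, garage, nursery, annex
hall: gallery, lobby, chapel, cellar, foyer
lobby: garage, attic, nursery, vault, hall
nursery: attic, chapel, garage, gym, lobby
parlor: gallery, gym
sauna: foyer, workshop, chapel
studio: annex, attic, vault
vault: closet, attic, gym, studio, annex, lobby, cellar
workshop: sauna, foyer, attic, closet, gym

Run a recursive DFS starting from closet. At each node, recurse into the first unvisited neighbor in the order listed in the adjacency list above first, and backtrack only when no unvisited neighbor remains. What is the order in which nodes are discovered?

closet, vault, attic, workshop, sauna, foyer, hall, gallery, parlor, gym, garage, chapel, nursery, lobby, annex, studio, cellar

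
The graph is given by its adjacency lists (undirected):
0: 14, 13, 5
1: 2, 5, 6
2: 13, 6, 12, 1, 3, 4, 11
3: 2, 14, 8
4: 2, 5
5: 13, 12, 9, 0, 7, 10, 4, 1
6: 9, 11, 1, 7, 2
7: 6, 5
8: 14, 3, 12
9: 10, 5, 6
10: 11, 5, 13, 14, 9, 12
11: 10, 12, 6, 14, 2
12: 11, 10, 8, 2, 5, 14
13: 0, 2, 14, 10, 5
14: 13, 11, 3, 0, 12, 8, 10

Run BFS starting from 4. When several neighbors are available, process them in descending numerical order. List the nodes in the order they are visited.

4, 5, 2, 13, 12, 10, 9, 7, 1, 0, 11, 6, 3, 14, 8

Visit 4; enqueue 5, 2 → queue [5, 2]
Visit 5; enqueue 13, 12, 10, 9, 7, 1, 0 → queue [2, 13, 12, 10, 9, 7, 1, 0]
Visit 2; enqueue 11, 6, 3 → queue [13, 12, 10, 9, 7, 1, 0, 11, 6, 3]
Visit 13; enqueue 14 → queue [12, 10, 9, 7, 1, 0, 11, 6, 3, 14]
Visit 12; enqueue 8 → queue [10, 9, 7, 1, 0, 11, 6, 3, 14, 8]
Visit 10 → queue [9, 7, 1, 0, 11, 6, 3, 14, 8]
Visit 9 → queue [7, 1, 0, 11, 6, 3, 14, 8]
Visit 7 → queue [1, 0, 11, 6, 3, 14, 8]
Visit 1 → queue [0, 11, 6, 3, 14, 8]
Visit 0 → queue [11, 6, 3, 14, 8]
Visit 11 → queue [6, 3, 14, 8]
Visit 6 → queue [3, 14, 8]
Visit 3 → queue [14, 8]
Visit 14 → queue [8]
Visit 8 → queue []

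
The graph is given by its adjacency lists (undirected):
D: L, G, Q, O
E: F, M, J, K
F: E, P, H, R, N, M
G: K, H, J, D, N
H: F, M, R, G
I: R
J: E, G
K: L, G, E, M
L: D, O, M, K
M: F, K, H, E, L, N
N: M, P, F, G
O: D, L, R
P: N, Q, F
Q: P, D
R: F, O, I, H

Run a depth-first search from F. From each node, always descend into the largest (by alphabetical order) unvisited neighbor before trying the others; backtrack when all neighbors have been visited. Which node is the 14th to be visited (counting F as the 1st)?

Visit F
F → R
R → O
O → L
L → M
M → N
N → P
P → Q
Q → D
D → G
G → K
K → E
E → J
G → H
R → I

Visit order: F, R, O, L, M, N, P, Q, D, G, K, E, J, H, I

H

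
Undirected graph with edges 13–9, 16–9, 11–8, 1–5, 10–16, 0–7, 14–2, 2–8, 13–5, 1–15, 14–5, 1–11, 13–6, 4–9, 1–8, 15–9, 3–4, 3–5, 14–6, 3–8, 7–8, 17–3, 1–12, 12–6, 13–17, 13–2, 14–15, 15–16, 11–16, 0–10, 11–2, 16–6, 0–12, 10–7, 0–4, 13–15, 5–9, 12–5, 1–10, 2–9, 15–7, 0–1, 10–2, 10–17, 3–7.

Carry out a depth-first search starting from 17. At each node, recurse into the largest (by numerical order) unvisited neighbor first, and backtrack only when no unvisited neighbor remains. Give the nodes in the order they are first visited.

17, 13, 15, 16, 11, 8, 7, 10, 2, 14, 6, 12, 5, 9, 4, 3, 0, 1

Visit 17
17 → 13
13 → 15
15 → 16
16 → 11
11 → 8
8 → 7
7 → 10
10 → 2
2 → 14
14 → 6
6 → 12
12 → 5
5 → 9
9 → 4
4 → 3
4 → 0
0 → 1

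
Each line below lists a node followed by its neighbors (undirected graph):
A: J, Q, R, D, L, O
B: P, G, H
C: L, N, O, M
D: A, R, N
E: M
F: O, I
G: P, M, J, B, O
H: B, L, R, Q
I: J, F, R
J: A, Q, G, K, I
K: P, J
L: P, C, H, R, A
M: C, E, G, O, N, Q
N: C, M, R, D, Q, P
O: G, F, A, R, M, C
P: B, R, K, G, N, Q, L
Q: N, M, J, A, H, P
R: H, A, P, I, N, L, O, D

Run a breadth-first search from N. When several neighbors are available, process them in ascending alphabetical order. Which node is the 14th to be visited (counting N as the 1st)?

Visit N; enqueue C, D, M, P, Q, R → queue [C, D, M, P, Q, R]
Visit C; enqueue L, O → queue [D, M, P, Q, R, L, O]
Visit D; enqueue A → queue [M, P, Q, R, L, O, A]
Visit M; enqueue E, G → queue [P, Q, R, L, O, A, E, G]
Visit P; enqueue B, K → queue [Q, R, L, O, A, E, G, B, K]
Visit Q; enqueue H, J → queue [R, L, O, A, E, G, B, K, H, J]
Visit R; enqueue I → queue [L, O, A, E, G, B, K, H, J, I]
Visit L → queue [O, A, E, G, B, K, H, J, I]
Visit O; enqueue F → queue [A, E, G, B, K, H, J, I, F]
Visit A → queue [E, G, B, K, H, J, I, F]
Visit E → queue [G, B, K, H, J, I, F]
Visit G → queue [B, K, H, J, I, F]
Visit B → queue [K, H, J, I, F]
Visit K → queue [H, J, I, F]
Visit H → queue [J, I, F]
Visit J → queue [I, F]
Visit I → queue [F]
Visit F → queue []

Visit order: N, C, D, M, P, Q, R, L, O, A, E, G, B, K, H, J, I, F

K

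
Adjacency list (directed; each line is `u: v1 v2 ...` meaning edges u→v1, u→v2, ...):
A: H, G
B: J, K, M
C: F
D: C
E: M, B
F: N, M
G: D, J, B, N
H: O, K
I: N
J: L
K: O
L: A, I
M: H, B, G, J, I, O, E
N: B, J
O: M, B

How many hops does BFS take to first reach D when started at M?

Level 0: M
Level 1: B, E, G, H, I, J, O
Level 2: D, K, L, N
Level 3: A, C
Level 4: F
D first appears at level 2.

2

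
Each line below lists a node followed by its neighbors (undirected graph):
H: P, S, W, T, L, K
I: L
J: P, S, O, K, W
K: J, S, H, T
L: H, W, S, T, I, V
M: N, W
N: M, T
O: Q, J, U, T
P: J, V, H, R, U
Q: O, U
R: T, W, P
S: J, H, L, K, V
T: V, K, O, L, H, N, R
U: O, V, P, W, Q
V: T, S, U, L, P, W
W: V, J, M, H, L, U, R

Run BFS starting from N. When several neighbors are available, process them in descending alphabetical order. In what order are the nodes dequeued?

N, T, M, V, R, O, L, K, H, W, U, S, P, Q, J, I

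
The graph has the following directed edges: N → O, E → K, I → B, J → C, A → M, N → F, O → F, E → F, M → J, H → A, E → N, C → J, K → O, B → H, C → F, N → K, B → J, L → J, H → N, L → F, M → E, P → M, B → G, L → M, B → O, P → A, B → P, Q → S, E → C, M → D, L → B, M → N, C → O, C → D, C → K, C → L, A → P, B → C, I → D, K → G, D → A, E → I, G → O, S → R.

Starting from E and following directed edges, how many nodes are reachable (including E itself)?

BFS from E visits: E, C, F, I, K, N, D, J, L, O, B, G, A, M, H, P
Reachable nodes: 16 of 19 total.

16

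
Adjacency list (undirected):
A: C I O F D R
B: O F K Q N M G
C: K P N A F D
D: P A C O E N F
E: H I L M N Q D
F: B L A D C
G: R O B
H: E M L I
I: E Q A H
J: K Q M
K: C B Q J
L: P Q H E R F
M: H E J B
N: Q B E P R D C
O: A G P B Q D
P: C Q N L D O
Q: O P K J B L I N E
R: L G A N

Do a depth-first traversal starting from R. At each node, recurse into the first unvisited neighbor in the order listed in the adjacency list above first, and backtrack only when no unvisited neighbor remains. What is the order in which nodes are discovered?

Visit R
R → L
L → P
P → C
C → K
K → B
B → O
O → A
A → I
I → E
E → H
H → M
M → J
J → Q
Q → N
N → D
D → F
O → G

R, L, P, C, K, B, O, A, I, E, H, M, J, Q, N, D, F, G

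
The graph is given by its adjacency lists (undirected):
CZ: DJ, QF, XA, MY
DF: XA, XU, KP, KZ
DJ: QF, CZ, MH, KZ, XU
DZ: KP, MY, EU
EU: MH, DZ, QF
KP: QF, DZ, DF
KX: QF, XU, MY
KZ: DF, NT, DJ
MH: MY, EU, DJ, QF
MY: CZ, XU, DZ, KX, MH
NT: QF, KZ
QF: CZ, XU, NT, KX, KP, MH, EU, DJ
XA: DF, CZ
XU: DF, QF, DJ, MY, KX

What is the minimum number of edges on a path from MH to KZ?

Level 0: MH
Level 1: DJ, EU, MY, QF
Level 2: CZ, DZ, KP, KX, KZ, NT, XU
Level 3: DF, XA
KZ first appears at level 2.

2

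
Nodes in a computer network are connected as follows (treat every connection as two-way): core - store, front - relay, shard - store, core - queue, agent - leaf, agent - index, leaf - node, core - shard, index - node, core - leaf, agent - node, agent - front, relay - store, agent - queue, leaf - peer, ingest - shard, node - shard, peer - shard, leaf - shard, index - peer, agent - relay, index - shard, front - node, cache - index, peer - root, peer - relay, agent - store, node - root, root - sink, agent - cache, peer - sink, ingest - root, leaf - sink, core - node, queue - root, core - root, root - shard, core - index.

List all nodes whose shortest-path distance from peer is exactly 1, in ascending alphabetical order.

Level 0: peer
Level 1: index, leaf, relay, root, shard, sink
Level 2: agent, cache, core, front, ingest, node, queue, store

index, leaf, relay, root, shard, sink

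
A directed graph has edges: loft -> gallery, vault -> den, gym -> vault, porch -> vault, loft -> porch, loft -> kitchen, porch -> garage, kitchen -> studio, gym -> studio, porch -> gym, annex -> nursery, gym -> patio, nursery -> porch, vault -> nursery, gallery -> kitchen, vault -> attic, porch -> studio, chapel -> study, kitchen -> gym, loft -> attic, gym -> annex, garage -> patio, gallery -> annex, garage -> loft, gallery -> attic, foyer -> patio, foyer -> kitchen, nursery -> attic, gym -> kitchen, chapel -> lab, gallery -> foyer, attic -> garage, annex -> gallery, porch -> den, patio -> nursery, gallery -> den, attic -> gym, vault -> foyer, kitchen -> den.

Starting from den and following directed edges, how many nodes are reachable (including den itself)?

BFS from den visits: den
Reachable nodes: 1 of 17 total.

1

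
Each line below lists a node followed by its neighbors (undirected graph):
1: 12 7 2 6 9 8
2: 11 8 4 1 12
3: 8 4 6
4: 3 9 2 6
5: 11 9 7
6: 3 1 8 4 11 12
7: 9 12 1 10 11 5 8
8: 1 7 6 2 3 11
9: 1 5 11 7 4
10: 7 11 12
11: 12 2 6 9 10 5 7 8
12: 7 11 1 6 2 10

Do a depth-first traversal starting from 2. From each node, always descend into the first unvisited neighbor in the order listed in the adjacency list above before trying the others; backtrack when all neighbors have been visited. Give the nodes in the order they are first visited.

Visit 2
2 → 11
11 → 12
12 → 7
7 → 9
9 → 1
1 → 6
6 → 3
3 → 8
3 → 4
9 → 5
7 → 10

2 → 11 → 12 → 7 → 9 → 1 → 6 → 3 → 8 → 4 → 5 → 10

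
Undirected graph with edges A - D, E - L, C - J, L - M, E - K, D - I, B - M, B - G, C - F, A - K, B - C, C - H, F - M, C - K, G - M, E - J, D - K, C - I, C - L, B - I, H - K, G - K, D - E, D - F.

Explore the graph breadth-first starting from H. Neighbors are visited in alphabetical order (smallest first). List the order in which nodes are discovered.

Visit H; enqueue C, K → queue [C, K]
Visit C; enqueue B, F, I, J, L → queue [K, B, F, I, J, L]
Visit K; enqueue A, D, E, G → queue [B, F, I, J, L, A, D, E, G]
Visit B; enqueue M → queue [F, I, J, L, A, D, E, G, M]
Visit F → queue [I, J, L, A, D, E, G, M]
Visit I → queue [J, L, A, D, E, G, M]
Visit J → queue [L, A, D, E, G, M]
Visit L → queue [A, D, E, G, M]
Visit A → queue [D, E, G, M]
Visit D → queue [E, G, M]
Visit E → queue [G, M]
Visit G → queue [M]
Visit M → queue []

H -> C -> K -> B -> F -> I -> J -> L -> A -> D -> E -> G -> M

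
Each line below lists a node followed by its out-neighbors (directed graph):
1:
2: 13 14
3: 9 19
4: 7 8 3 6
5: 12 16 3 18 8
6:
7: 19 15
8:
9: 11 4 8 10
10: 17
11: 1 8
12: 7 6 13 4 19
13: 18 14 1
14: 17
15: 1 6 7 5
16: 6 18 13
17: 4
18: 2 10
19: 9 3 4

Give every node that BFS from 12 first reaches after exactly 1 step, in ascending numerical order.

Level 0: 12
Level 1: 4, 6, 7, 13, 19
Level 2: 1, 3, 8, 9, 14, 15, 18
Level 3: 2, 5, 10, 11, 17
Level 4: 16

4, 6, 7, 13, 19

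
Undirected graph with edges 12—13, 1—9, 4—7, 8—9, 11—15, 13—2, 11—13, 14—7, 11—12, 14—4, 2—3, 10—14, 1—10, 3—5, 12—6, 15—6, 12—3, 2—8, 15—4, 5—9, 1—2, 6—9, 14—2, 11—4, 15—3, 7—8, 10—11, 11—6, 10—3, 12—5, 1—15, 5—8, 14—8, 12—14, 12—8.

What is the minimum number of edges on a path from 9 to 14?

2

Level 0: 9
Level 1: 1, 5, 6, 8
Level 2: 2, 3, 7, 10, 11, 12, 14, 15
Level 3: 4, 13
14 first appears at level 2.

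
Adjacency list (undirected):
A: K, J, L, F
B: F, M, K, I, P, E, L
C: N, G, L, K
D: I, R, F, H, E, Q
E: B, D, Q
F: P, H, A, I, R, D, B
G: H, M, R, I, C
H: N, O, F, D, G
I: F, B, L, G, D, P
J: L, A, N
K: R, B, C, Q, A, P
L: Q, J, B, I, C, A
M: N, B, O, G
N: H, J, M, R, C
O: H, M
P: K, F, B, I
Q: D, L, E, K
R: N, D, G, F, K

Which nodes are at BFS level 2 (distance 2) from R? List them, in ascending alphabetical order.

A, B, C, E, H, I, J, M, P, Q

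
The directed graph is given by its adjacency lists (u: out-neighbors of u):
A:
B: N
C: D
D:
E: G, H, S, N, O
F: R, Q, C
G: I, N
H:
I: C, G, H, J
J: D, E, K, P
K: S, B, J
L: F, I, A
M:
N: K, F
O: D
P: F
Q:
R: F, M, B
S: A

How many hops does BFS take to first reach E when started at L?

3

Level 0: L
Level 1: A, F, I
Level 2: C, G, H, J, Q, R
Level 3: B, D, E, K, M, N, P
Level 4: O, S
E first appears at level 3.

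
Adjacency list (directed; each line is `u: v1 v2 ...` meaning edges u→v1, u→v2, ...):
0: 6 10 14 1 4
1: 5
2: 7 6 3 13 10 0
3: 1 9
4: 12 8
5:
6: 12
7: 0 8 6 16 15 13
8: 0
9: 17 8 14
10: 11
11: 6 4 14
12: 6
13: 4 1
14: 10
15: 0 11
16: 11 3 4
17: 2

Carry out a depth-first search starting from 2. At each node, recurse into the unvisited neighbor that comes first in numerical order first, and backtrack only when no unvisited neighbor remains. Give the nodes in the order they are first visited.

2 0 1 5 4 8 12 6 10 11 14 3 9 17 7 13 15 16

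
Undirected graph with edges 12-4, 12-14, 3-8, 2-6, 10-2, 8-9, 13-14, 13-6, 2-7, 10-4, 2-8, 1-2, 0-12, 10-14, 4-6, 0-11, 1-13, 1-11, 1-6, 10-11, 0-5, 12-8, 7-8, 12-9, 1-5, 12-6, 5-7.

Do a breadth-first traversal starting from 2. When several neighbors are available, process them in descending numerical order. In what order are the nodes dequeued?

Visit 2; enqueue 10, 8, 7, 6, 1 → queue [10, 8, 7, 6, 1]
Visit 10; enqueue 14, 11, 4 → queue [8, 7, 6, 1, 14, 11, 4]
Visit 8; enqueue 12, 9, 3 → queue [7, 6, 1, 14, 11, 4, 12, 9, 3]
Visit 7; enqueue 5 → queue [6, 1, 14, 11, 4, 12, 9, 3, 5]
Visit 6; enqueue 13 → queue [1, 14, 11, 4, 12, 9, 3, 5, 13]
Visit 1 → queue [14, 11, 4, 12, 9, 3, 5, 13]
Visit 14 → queue [11, 4, 12, 9, 3, 5, 13]
Visit 11; enqueue 0 → queue [4, 12, 9, 3, 5, 13, 0]
Visit 4 → queue [12, 9, 3, 5, 13, 0]
Visit 12 → queue [9, 3, 5, 13, 0]
Visit 9 → queue [3, 5, 13, 0]
Visit 3 → queue [5, 13, 0]
Visit 5 → queue [13, 0]
Visit 13 → queue [0]
Visit 0 → queue []

2 -> 10 -> 8 -> 7 -> 6 -> 1 -> 14 -> 11 -> 4 -> 12 -> 9 -> 3 -> 5 -> 13 -> 0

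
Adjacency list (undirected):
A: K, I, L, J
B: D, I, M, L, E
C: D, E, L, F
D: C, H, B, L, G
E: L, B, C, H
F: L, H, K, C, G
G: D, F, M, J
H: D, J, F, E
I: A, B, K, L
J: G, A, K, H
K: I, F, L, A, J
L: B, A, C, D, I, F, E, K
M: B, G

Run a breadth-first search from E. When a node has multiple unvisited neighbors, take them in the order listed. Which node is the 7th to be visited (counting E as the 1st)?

D

Visit E; enqueue L, B, C, H → queue [L, B, C, H]
Visit L; enqueue A, D, I, F, K → queue [B, C, H, A, D, I, F, K]
Visit B; enqueue M → queue [C, H, A, D, I, F, K, M]
Visit C → queue [H, A, D, I, F, K, M]
Visit H; enqueue J → queue [A, D, I, F, K, M, J]
Visit A → queue [D, I, F, K, M, J]
Visit D; enqueue G → queue [I, F, K, M, J, G]
Visit I → queue [F, K, M, J, G]
Visit F → queue [K, M, J, G]
Visit K → queue [M, J, G]
Visit M → queue [J, G]
Visit J → queue [G]
Visit G → queue []

Visit order: E, L, B, C, H, A, D, I, F, K, M, J, G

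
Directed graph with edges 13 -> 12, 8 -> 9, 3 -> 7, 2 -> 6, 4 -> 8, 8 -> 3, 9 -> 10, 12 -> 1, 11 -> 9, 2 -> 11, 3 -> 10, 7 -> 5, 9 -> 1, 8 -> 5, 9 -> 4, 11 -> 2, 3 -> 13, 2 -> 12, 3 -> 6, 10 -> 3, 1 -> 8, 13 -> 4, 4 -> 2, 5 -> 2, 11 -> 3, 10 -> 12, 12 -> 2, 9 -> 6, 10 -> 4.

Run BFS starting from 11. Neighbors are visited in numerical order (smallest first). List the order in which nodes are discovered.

Visit 11; enqueue 2, 3, 9 → queue [2, 3, 9]
Visit 2; enqueue 6, 12 → queue [3, 9, 6, 12]
Visit 3; enqueue 7, 10, 13 → queue [9, 6, 12, 7, 10, 13]
Visit 9; enqueue 1, 4 → queue [6, 12, 7, 10, 13, 1, 4]
Visit 6 → queue [12, 7, 10, 13, 1, 4]
Visit 12 → queue [7, 10, 13, 1, 4]
Visit 7; enqueue 5 → queue [10, 13, 1, 4, 5]
Visit 10 → queue [13, 1, 4, 5]
Visit 13 → queue [1, 4, 5]
Visit 1; enqueue 8 → queue [4, 5, 8]
Visit 4 → queue [5, 8]
Visit 5 → queue [8]
Visit 8 → queue []

11 → 2 → 3 → 9 → 6 → 12 → 7 → 10 → 13 → 1 → 4 → 5 → 8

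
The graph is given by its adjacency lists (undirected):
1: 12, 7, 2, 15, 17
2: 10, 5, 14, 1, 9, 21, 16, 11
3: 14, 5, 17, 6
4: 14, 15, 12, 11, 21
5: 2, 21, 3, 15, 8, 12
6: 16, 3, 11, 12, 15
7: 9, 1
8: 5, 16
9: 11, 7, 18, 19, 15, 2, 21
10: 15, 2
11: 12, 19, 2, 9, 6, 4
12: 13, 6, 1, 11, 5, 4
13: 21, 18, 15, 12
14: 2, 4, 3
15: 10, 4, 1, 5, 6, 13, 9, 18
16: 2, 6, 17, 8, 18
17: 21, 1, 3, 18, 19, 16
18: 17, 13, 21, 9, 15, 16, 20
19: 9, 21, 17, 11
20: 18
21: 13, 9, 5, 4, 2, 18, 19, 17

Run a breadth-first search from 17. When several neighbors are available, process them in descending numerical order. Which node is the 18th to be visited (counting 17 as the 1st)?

14

Visit 17; enqueue 21, 19, 18, 16, 3, 1 → queue [21, 19, 18, 16, 3, 1]
Visit 21; enqueue 13, 9, 5, 4, 2 → queue [19, 18, 16, 3, 1, 13, 9, 5, 4, 2]
Visit 19; enqueue 11 → queue [18, 16, 3, 1, 13, 9, 5, 4, 2, 11]
Visit 18; enqueue 20, 15 → queue [16, 3, 1, 13, 9, 5, 4, 2, 11, 20, 15]
Visit 16; enqueue 8, 6 → queue [3, 1, 13, 9, 5, 4, 2, 11, 20, 15, 8, 6]
Visit 3; enqueue 14 → queue [1, 13, 9, 5, 4, 2, 11, 20, 15, 8, 6, 14]
Visit 1; enqueue 12, 7 → queue [13, 9, 5, 4, 2, 11, 20, 15, 8, 6, 14, 12, 7]
Visit 13 → queue [9, 5, 4, 2, 11, 20, 15, 8, 6, 14, 12, 7]
Visit 9 → queue [5, 4, 2, 11, 20, 15, 8, 6, 14, 12, 7]
Visit 5 → queue [4, 2, 11, 20, 15, 8, 6, 14, 12, 7]
Visit 4 → queue [2, 11, 20, 15, 8, 6, 14, 12, 7]
Visit 2; enqueue 10 → queue [11, 20, 15, 8, 6, 14, 12, 7, 10]
Visit 11 → queue [20, 15, 8, 6, 14, 12, 7, 10]
Visit 20 → queue [15, 8, 6, 14, 12, 7, 10]
Visit 15 → queue [8, 6, 14, 12, 7, 10]
Visit 8 → queue [6, 14, 12, 7, 10]
Visit 6 → queue [14, 12, 7, 10]
Visit 14 → queue [12, 7, 10]
Visit 12 → queue [7, 10]
Visit 7 → queue [10]
Visit 10 → queue []

Visit order: 17, 21, 19, 18, 16, 3, 1, 13, 9, 5, 4, 2, 11, 20, 15, 8, 6, 14, 12, 7, 10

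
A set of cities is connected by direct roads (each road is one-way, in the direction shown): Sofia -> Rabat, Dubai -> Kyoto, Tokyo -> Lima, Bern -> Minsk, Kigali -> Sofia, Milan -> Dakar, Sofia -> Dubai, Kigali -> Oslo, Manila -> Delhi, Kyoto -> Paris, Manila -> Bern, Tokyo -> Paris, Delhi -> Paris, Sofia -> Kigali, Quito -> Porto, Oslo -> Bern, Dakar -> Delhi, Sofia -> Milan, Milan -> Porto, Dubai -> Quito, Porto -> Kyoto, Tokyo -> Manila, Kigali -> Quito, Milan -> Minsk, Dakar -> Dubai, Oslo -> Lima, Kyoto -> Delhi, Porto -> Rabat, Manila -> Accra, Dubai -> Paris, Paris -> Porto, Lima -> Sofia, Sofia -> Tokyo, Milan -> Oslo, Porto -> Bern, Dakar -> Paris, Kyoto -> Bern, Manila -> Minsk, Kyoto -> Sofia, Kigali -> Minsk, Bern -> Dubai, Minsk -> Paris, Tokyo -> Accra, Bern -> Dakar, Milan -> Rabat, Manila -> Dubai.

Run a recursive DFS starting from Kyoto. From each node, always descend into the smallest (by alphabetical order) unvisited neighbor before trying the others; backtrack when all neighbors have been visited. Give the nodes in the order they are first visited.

Visit Kyoto
Kyoto → Bern
Bern → Dakar
Dakar → Delhi
Delhi → Paris
Paris → Porto
Porto → Rabat
Dakar → Dubai
Dubai → Quito
Bern → Minsk
Kyoto → Sofia
Sofia → Kigali
Kigali → Oslo
Oslo → Lima
Sofia → Milan
Sofia → Tokyo
Tokyo → Accra
Tokyo → Manila

Kyoto, Bern, Dakar, Delhi, Paris, Porto, Rabat, Dubai, Quito, Minsk, Sofia, Kigali, Oslo, Lima, Milan, Tokyo, Accra, Manila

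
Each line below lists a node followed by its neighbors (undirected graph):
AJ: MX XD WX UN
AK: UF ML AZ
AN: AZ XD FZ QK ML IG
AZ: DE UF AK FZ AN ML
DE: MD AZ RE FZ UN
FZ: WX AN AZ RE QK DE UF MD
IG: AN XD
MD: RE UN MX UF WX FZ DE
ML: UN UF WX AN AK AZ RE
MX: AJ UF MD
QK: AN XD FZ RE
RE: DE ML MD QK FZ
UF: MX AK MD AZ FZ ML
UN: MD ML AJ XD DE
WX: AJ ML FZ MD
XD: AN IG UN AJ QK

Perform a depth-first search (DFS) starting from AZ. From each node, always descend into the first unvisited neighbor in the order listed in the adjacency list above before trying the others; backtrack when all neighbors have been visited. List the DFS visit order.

AZ -> DE -> MD -> RE -> ML -> UN -> AJ -> MX -> UF -> AK -> FZ -> WX -> AN -> XD -> IG -> QK

Visit AZ
AZ → DE
DE → MD
MD → RE
RE → ML
ML → UN
UN → AJ
AJ → MX
MX → UF
UF → AK
UF → FZ
FZ → WX
FZ → AN
AN → XD
XD → IG
XD → QK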